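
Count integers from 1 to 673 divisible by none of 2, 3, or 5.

|div by 2|=336, |div by 3|=224, |div by 5|=134.
|div by 2&3|=112, |div by 2&5|=67, |div by 3&5|=44, |div by all|=22.
By inclusion-exclusion, divisible by at least one: 336+224+134-112-67-44+22 = 493.
Not divisible by any: 673 - 493.

Final answer: 180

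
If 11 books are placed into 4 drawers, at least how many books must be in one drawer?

By the pigeonhole principle: ceiling(11/4).

Final answer: 3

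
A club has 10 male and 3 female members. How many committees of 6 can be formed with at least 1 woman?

Sum over valid woman counts:
C(3,1)C(10,5) = 756
C(3,2)C(10,4) = 630
C(3,3)C(10,3) = 120
Total: 756 + 630 + 120.

Final answer: 1506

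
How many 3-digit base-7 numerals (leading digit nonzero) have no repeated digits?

First digit: 6 (nonzero). Second: 6 (not first). Third: 5, etc.
Total: 6 x 6 x 5.

Final answer: 180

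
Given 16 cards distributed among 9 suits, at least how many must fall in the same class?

By pigeonhole with 16 objects and 9 categories: ceiling(16/9).

Final answer: 2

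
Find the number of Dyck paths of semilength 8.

Total monotonic paths to (8,8): C(16,8) = 12870.
Reflecting each bad path at its first crossing gives a bijection with paths to (7,9): C(16,9) = 11440.
Valid Dyck paths: 12870 - 11440.
(This is the Catalan number C_{8}.)

Final answer: C_{8} = 1430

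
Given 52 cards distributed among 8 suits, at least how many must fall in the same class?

By pigeonhole with 52 objects and 8 categories: ceiling(52/8).

Final answer: 7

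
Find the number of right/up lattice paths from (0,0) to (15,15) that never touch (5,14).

Total paths to (15,15): C(30,15) = 155117520.
Paths through (5,14): C(19,14) x C(11,1) = 127908.
Avoiding (5,14): 155117520 - 127908.

Final answer: 154989612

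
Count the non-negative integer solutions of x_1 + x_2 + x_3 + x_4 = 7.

Stars and bars with 7 stars and 3 bars:
C(7+4-1, 4-1) = C(10,3).

Final answer: C(10,3) = 120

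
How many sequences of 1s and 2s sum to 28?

Condition on the final move: it is a 1-step (f(n-1) ways to get there) or a 2-step (f(n-2) ways), so f(n) = f(n-1) + f(n-2), with f(1)=1, f(2)=2.
Computing successive values: f(1)=1, f(2)=2, f(3)=3, f(4)=5, f(5)=8, f(6)=13, f(7)=21, f(8)=34, f(9)=55, f(10)=89, f(11)=144, f(12)=233, f(13)=377, f(14)=610, f(15)=987, f(16)=1597, f(17)=2584, f(18)=4181, f(19)=6765, f(20)=10946, f(21)=17711, f(22)=28657, f(23)=46368, f(24)=75025, f(25)=121393, f(26)=196418, f(27)=317811, f(28)=514229.

Final answer: 514229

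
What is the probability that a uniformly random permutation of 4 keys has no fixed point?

D(n) = (n-1)(D(n-1) + D(n-2)), D(0)=1, D(1)=0.
Building up: D(2)=1, D(3)=2, D(4)=9.
Total arrangements: 4! = 24.
Probability = D(4)/4! = 3/8.

Final answer: D(4)/4! = 9/24 = 0.375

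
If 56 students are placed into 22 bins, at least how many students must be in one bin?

By the pigeonhole principle: ceiling(56/22).

Final answer: 3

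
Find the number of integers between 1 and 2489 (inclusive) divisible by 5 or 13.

Multiples of 5: 497. Multiples of 13: 191. Of both (lcm=65): 38.
By inclusion-exclusion: 497 + 191 - 38.

Final answer: 650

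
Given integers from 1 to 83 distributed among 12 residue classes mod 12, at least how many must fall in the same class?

By pigeonhole with 83 objects and 12 categories: ceiling(83/12).

Final answer: 7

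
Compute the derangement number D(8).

Use the recurrence D(n) = (n-1)(D(n-1) + D(n-2)) with D(0)=1, D(1)=0.
D(2) = 1 x (0 + 1) = 1
D(3) = 2 x (1 + 0) = 2
D(4) = 3 x (2 + 1) = 9
D(5) = 4 x (9 + 2) = 44
D(6) = 5 x (44 + 9) = 265
D(7) = 6 x (265 + 44) = 1854
D(8) = 7 x (D(7) + D(6)) = 7 x (1854 + 265)

Final answer: D(8) = 14833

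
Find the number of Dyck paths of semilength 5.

Total monotonic paths to (5,5): C(10,5) = 252.
Paths that cross above y=x (reflection bijection): C(10,6) = 210.
Valid Dyck paths: 252 - 210.
(Check: C(10,5) - C(10,6) = C(10,5)/6, the Catalan number C_{5}.)

Final answer: C_{5} = 42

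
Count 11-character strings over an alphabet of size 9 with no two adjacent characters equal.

Let g(n) count such strings. g(1) = 9, and each valid string of length n-1 extends in 8 ways (any symbol but the last), so g(n) = 8 g(n-1).
Total: g(11) = 9 x 8^10.

Final answer: 9 x 8^{10} = 9663676416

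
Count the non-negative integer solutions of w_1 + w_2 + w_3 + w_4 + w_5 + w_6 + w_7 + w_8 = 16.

Stars and bars with 16 stars and 7 bars:
C(16+8-1, 8-1) = C(23,7).

Final answer: C(23,7) = 245157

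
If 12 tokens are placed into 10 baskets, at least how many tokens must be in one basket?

By the pigeonhole principle: ceiling(12/10).

Final answer: 2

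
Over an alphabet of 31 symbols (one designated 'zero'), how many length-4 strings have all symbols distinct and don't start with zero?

First digit: 30 (nonzero). Second: 30 (not first). Third: 29, etc.
Total: 30 x 30 x 29 x 28.

Final answer: 730800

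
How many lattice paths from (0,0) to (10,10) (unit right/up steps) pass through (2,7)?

Paths (0,0)->(2,7): C(9,7) = 36.
Paths (2,7)->(10,10): C(11,3) = 165.
By multiplication principle: 36 x 165.

Final answer: 5940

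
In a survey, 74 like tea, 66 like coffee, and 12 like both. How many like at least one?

|A union B| = |A| + |B| - |A intersect B| = 74 + 66 - 12.

Final answer: 128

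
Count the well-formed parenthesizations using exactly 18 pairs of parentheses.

This is counted by the nth Catalan number C_n. Here n = 18 (pairs).
C_n = (2n)!/(n!(n+1)!), so C_{18} = 36!/(18! x 19!) = C(36,18)/19 = 9075135300/19.

Final answer: C_{18} = 477638700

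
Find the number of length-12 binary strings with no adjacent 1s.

Let a(n) count valid strings. If the last bit is 0 the prefix is any valid string of length n-1; if it is 1 the string must end in 01 with a valid prefix of length n-2. So a(n) = a(n-1) + a(n-2), a(1)=2, a(2)=3.
Computing successive values: a(1)=2, a(2)=3, a(3)=5, a(4)=8, a(5)=13, a(6)=21, a(7)=34, a(8)=55, a(9)=89, a(10)=144, a(11)=233, a(12)=377.

Final answer: 377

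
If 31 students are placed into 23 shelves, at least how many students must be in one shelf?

By the pigeonhole principle: ceiling(31/23).

Final answer: 2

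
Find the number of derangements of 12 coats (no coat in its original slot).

Use the recurrence D(n) = (n-1)(D(n-1) + D(n-2)) with D(0)=1, D(1)=0.
D(2) = 1 x (0 + 1) = 1
D(3) = 2 x (1 + 0) = 2
D(4) = 3 x (2 + 1) = 9
D(5) = 4 x (9 + 2) = 44
D(6) = 5 x (44 + 9) = 265
D(7) = 6 x (265 + 44) = 1854
D(8) = 7 x (1854 + 265) = 14833
D(9) = 8 x (14833 + 1854) = 133496
D(10) = 9 x (133496 + 14833) = 1334961
D(11) = 10 x (1334961 + 133496) = 14684570
D(12) = 11 x (D(11) + D(10)) = 11 x (14684570 + 1334961)

Final answer: D(12) = 176214841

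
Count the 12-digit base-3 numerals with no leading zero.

Leading digit: 2 options (nonzero). Other 11 digit(s): 3 options each.
Total: 2 x 3^11.

Final answer: 354294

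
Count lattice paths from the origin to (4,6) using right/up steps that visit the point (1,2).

Paths (0,0)->(1,2): C(3,2) = 3.
Paths (1,2)->(4,6): C(7,4) = 35.
By multiplication principle: 3 x 35.

Final answer: 105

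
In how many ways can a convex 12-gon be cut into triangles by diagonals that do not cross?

The structures are counted by the Catalan number C_n. Here n = 12 - 2 = 10.
C_n = (2n)!/(n!(n+1)!), so C_{10} = 20!/(10! x 11!) = C(20,10)/11 = 184756/11.

Final answer: C_{10} = 16796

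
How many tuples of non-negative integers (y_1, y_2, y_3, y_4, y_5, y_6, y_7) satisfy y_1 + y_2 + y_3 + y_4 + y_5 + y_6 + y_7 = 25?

Stars and bars with 25 stars and 6 bars:
C(25+7-1, 7-1) = C(31,6).

Final answer: C(31,6) = 736281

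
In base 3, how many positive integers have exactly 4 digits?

In base 3, the leading digit has 2 choices (1..2); each of the remaining 3 digits has 3 choices.
Total: 2 x 3^3.

Final answer: 54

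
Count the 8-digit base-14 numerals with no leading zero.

Leading digit: 13 options (nonzero). Other 7 digit(s): 14 options each.
Total: 13 x 14^7.

Final answer: 1370375552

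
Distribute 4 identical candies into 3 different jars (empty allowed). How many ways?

Stars and bars: C(n+k-1, k-1) = C(6,2).

Final answer: C(6,2) = 15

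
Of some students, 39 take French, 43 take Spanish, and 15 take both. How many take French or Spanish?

|A union B| = |A| + |B| - |A intersect B| = 39 + 43 - 15.

Final answer: 67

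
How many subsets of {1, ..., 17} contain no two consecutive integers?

Condition on whether n belongs to the subset: if not, any valid subset of {1, ..., n-1} works (a(n-1)); if so, n-1 is excluded and the rest is a valid subset of {1, ..., n-2} (a(n-2)). Hence a(n) = a(n-1) + a(n-2), a(1)=2, a(2)=3.
Computing successive values: a(1)=2, a(2)=3, a(3)=5, a(4)=8, a(5)=13, a(6)=21, a(7)=34, a(8)=55, a(9)=89, a(10)=144, a(11)=233, a(12)=377, a(13)=610, a(14)=987, a(15)=1597, a(16)=2584, a(17)=4181.

Final answer: 4181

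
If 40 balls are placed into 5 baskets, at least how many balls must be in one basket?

By the pigeonhole principle: ceiling(40/5).

Final answer: 8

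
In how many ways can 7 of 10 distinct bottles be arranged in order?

P(10,7) = 10!/(10-7)! = 10!/3!.

Final answer: P(10,7) = 604800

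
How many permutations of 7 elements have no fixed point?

Use the recurrence D(n) = (n-1)(D(n-1) + D(n-2)) with D(0)=1, D(1)=0.
D(2) = 1 x (0 + 1) = 1
D(3) = 2 x (1 + 0) = 2
D(4) = 3 x (2 + 1) = 9
D(5) = 4 x (9 + 2) = 44
D(6) = 5 x (44 + 9) = 265
D(7) = 6 x (D(6) + D(5)) = 6 x (265 + 44)

Final answer: D(7) = 1854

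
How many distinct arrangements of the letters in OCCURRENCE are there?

Letters (C:3, E:2, N:1, O:1, R:2, U:1). Total letters: 10.
Permutations = 10!/(3! x 2! x 2!).

Final answer: 151200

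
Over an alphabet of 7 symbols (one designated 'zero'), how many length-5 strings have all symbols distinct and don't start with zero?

The leading digit has 6 choices (anything but zero); the next has 6 (anything but the first), then 5, and so on, one fewer each time.
Total: 6 x 6 x 5 x 4 x 3.

Final answer: 2160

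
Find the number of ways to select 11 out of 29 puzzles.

C(29,11) = 29!/(11! x 18!).

Final answer: \binom{29}{11} = 34597290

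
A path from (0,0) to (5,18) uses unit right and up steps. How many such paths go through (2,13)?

Paths (0,0)->(2,13): C(15,13) = 105.
Paths (2,13)->(5,18): C(8,5) = 56.
By multiplication principle: 105 x 56.

Final answer: 5880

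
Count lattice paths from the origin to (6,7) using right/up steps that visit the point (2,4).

Paths (0,0)->(2,4): C(6,4) = 15.
Paths (2,4)->(6,7): C(7,3) = 35.
By multiplication principle: 15 x 35.

Final answer: 525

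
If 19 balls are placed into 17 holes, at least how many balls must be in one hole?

By the pigeonhole principle: ceiling(19/17).

Final answer: 2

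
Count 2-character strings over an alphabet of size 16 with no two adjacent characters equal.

First character: 16 choices. Each subsequent: 15 choices (must differ from the previous one).
Total: 16 x 15^1.

Final answer: 16 x 15^{1} = 240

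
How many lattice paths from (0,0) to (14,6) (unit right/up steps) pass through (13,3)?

Paths (0,0)->(13,3): C(16,3) = 560.
Paths (13,3)->(14,6): C(4,3) = 4.
By multiplication principle: 560 x 4.

Final answer: 2240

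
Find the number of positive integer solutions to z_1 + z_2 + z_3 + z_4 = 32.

Substitute z'_i = z_i - 1 (so z'_i >= 0). Then sum z'_i = 32 - 4 = 28.
Stars and bars: C(28+4-1, 4-1) = C(31,3).

Final answer: C(31,3) = 4495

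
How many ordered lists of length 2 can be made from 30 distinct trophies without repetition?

P(30,2) = 30!/(30-2)! = 30!/28!.

Final answer: P(30,2) = 870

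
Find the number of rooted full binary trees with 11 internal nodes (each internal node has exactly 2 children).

The structures are counted by the Catalan number C_n. Here n = 11.
C_n = C(2n,n) - C(2n,n+1), so C_{11} = C(22,11) - C(22,12) = 705432 - 646646.

Final answer: C_{11} = 58786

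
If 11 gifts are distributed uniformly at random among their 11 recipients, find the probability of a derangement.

D(n) = (n-1)(D(n-1) + D(n-2)), D(0)=1, D(1)=0.
Building up: D(2)=1, D(3)=2, D(4)=9, D(5)=44, D(6)=265, D(7)=1854, D(8)=14833, D(9)=133496, D(10)=1334961, D(11)=14684570.
Total arrangements: 11! = 39916800.
Probability = D(11)/11! = 1468457/3991680.

Final answer: D(11)/11! = 14684570/39916800 = 0.367879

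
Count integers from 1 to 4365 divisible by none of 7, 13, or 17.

|div by 7|=623, |div by 13|=335, |div by 17|=256.
|div by 7&13|=47, |div by 7&17|=36, |div by 13&17|=19, |div by all|=2.
By inclusion-exclusion, divisible by at least one: 623+335+256-47-36-19+2 = 1114.
Not divisible by any: 4365 - 1114.

Final answer: 3251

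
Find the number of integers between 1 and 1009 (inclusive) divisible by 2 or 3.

Multiples of 2: 504. Multiples of 3: 336. Of both (lcm=6): 168.
By inclusion-exclusion: 504 + 336 - 168.

Final answer: 672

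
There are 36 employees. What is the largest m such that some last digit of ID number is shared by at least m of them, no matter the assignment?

There are 10 possible values for last digit of ID number. With 36 employees and 10 categories, by pigeonhole: ceiling(36/10).

Final answer: 4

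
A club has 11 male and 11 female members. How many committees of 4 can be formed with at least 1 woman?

Sum over valid woman counts:
C(11,1)C(11,3) = 1815
C(11,2)C(11,2) = 3025
C(11,3)C(11,1) = 1815
C(11,4)C(11,0) = 330
Total: 1815 + 3025 + 1815 + 330.

Final answer: 6985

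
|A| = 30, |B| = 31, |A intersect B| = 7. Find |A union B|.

|A union B| = |A| + |B| - |A intersect B| = 30 + 31 - 7.

Final answer: 54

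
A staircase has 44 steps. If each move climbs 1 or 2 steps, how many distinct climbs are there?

Condition on the final move: it is a 1-step (f(n-1) ways to get there) or a 2-step (f(n-2) ways), so f(n) = f(n-1) + f(n-2), with f(1)=1, f(2)=2.
Iterating the recurrence: f(1)=1, f(2)=2, f(3)=3, f(4)=5, f(5)=8, f(6)=13, f(7)=21, f(8)=34, f(9)=55, f(10)=89, f(11)=144, f(12)=233, f(13)=377, f(14)=610, f(15)=987, f(16)=1597, f(17)=2584, f(18)=4181, f(19)=6765, f(20)=10946, f(21)=17711, f(22)=28657, f(23)=46368, f(24)=75025, f(25)=121393, f(26)=196418, f(27)=317811, f(28)=514229, f(29)=832040, f(30)=1346269, f(31)=2178309, f(32)=3524578, f(33)=5702887, f(34)=9227465, f(35)=14930352, f(36)=24157817, f(37)=39088169, f(38)=63245986, f(39)=102334155, f(40)=165580141, f(41)=267914296, f(42)=433494437, f(43)=701408733, f(44)=1134903170.

Final answer: 1134903170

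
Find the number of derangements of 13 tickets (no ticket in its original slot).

Derangements satisfy D(n) = (n-1)(D(n-1) + D(n-2)), starting from D(0)=1, D(1)=0.
D(2) = 1 x (0 + 1) = 1
D(3) = 2 x (1 + 0) = 2
D(4) = 3 x (2 + 1) = 9
D(5) = 4 x (9 + 2) = 44
D(6) = 5 x (44 + 9) = 265
D(7) = 6 x (265 + 44) = 1854
D(8) = 7 x (1854 + 265) = 14833
D(9) = 8 x (14833 + 1854) = 133496
D(10) = 9 x (133496 + 14833) = 1334961
D(11) = 10 x (1334961 + 133496) = 14684570
D(12) = 11 x (14684570 + 1334961) = 176214841
D(13) = 12 x (D(12) + D(11)) = 12 x (176214841 + 14684570)

Final answer: D(13) = 2290792932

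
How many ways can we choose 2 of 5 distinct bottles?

C(5,2) = 5!/(2! x (5-2)!).

Final answer: C(5,2) = 10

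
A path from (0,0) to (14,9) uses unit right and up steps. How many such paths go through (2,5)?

Paths (0,0)->(2,5): C(7,5) = 21.
Paths (2,5)->(14,9): C(16,4) = 1820.
By multiplication principle: 21 x 1820.

Final answer: 38220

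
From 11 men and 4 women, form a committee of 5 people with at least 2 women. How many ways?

Sum over valid woman counts:
C(4,2)C(11,3) = 990
C(4,3)C(11,2) = 220
C(4,4)C(11,1) = 11
Total: 990 + 220 + 11.

Final answer: 1221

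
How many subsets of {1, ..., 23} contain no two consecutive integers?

Condition on whether n belongs to the subset: if not, any valid subset of {1, ..., n-1} works (a(n-1)); if so, n-1 is excluded and the rest is a valid subset of {1, ..., n-2} (a(n-2)). Hence a(n) = a(n-1) + a(n-2), a(1)=2, a(2)=3.
Computing successive values: a(1)=2, a(2)=3, a(3)=5, a(4)=8, a(5)=13, a(6)=21, a(7)=34, a(8)=55, a(9)=89, a(10)=144, a(11)=233, a(12)=377, a(13)=610, a(14)=987, a(15)=1597, a(16)=2584, a(17)=4181, a(18)=6765, a(19)=10946, a(20)=17711, a(21)=28657, a(22)=46368, a(23)=75025.

Final answer: 75025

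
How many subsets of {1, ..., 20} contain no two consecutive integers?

Let a(n) count such subsets of {1, ..., n}. Either n is excluded (a(n-1) ways) or n is included, forcing n-1 out (a(n-2) ways), so a(n) = a(n-1) + a(n-2) with a(1)=2, a(2)=3.
Building up term by term: a(1)=2, a(2)=3, a(3)=5, a(4)=8, a(5)=13, a(6)=21, a(7)=34, a(8)=55, a(9)=89, a(10)=144, a(11)=233, a(12)=377, a(13)=610, a(14)=987, a(15)=1597, a(16)=2584, a(17)=4181, a(18)=6765, a(19)=10946, a(20)=17711.

Final answer: 17711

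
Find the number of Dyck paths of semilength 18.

Total monotonic paths to (18,18): C(36,18) = 9075135300.
By the reflection principle, paths that go above the diagonal number C(36,19) = 8597496600.
Valid Dyck paths: 9075135300 - 8597496600.
(These counts are the Catalan numbers.)

Final answer: C_{18} = 477638700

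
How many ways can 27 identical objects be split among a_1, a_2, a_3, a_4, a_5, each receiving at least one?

Substitute a'_i = a_i - 1 (so a'_i >= 0). Then sum a'_i = 27 - 5 = 22.
Stars and bars: C(22+5-1, 5-1) = C(26,4).

Final answer: C(26,4) = 14950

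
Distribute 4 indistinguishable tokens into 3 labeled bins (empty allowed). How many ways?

Stars and bars: C(n+k-1, k-1) = C(6,2).

Final answer: C(6,2) = 15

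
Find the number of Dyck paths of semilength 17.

Total monotonic paths to (17,17): C(34,17) = 2333606220.
Reflecting each bad path at its first crossing gives a bijection with paths to (16,18): C(34,18) = 2203961430.
Valid Dyck paths: 2333606220 - 2203961430.
(Check: C(34,17) - C(34,18) = C(34,17)/18, the Catalan number C_{17}.)

Final answer: C_{17} = 129644790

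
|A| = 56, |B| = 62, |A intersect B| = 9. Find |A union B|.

|A union B| = |A| + |B| - |A intersect B| = 56 + 62 - 9.

Final answer: 109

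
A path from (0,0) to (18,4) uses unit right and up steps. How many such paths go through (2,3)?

Paths (0,0)->(2,3): C(5,3) = 10.
Paths (2,3)->(18,4): C(17,1) = 17.
By multiplication principle: 10 x 17.

Final answer: 170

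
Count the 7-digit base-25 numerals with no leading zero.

Leading digit: 24 options (nonzero). Other 6 digit(s): 25 options each.
Total: 24 x 25^6.

Final answer: 5859375000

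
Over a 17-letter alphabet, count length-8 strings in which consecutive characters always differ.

Let g(n) count such strings. g(1) = 17, and each valid string of length n-1 extends in 16 ways (any symbol but the last), so g(n) = 16 g(n-1).
Total: g(8) = 17 x 16^7.

Final answer: 17 x 16^{7} = 4563402752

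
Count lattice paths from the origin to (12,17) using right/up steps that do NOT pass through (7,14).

Total paths to (12,17): C(29,17) = 51895935.
Paths through (7,14): C(21,14) x C(8,3) = 6511680.
Avoiding (7,14): 51895935 - 6511680.

Final answer: 45384255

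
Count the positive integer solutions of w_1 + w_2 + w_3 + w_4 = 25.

Substitute w'_i = w_i - 1 (so w'_i >= 0). Then sum w'_i = 25 - 4 = 21.
Stars and bars: C(21+4-1, 4-1) = C(24,3).

Final answer: C(24,3) = 2024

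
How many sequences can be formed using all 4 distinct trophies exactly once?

The number of ways to arrange 4 distinct objects is 4!.

Final answer: 4! = 24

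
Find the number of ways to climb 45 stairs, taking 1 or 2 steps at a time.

Let f(n) count the ways. The last step is size 1 or 2, so f(n) = f(n-1) + f(n-2) with f(1)=1, f(2)=2.
Iterating the recurrence: f(1)=1, f(2)=2, f(3)=3, f(4)=5, f(5)=8, f(6)=13, f(7)=21, f(8)=34, f(9)=55, f(10)=89, f(11)=144, f(12)=233, f(13)=377, f(14)=610, f(15)=987, f(16)=1597, f(17)=2584, f(18)=4181, f(19)=6765, f(20)=10946, f(21)=17711, f(22)=28657, f(23)=46368, f(24)=75025, f(25)=121393, f(26)=196418, f(27)=317811, f(28)=514229, f(29)=832040, f(30)=1346269, f(31)=2178309, f(32)=3524578, f(33)=5702887, f(34)=9227465, f(35)=14930352, f(36)=24157817, f(37)=39088169, f(38)=63245986, f(39)=102334155, f(40)=165580141, f(41)=267914296, f(42)=433494437, f(43)=701408733, f(44)=1134903170, f(45)=1836311903.

Final answer: 1836311903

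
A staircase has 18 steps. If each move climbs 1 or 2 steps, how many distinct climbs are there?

Let f(n) count the ways. The last step is size 1 or 2, so f(n) = f(n-1) + f(n-2) with f(1)=1, f(2)=2.
Building up term by term: f(1)=1, f(2)=2, f(3)=3, f(4)=5, f(5)=8, f(6)=13, f(7)=21, f(8)=34, f(9)=55, f(10)=89, f(11)=144, f(12)=233, f(13)=377, f(14)=610, f(15)=987, f(16)=1597, f(17)=2584, f(18)=4181.

Final answer: 4181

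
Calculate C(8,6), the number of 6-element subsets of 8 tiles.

C(8,6) = 8!/(6! x 2!).

Final answer: \binom{8}{6} = 28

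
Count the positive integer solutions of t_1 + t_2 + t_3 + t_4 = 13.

Substitute t'_i = t_i - 1 (so t'_i >= 0). Then sum t'_i = 13 - 4 = 9.
Stars and bars: C(9+4-1, 4-1) = C(12,3).

Final answer: C(12,3) = 220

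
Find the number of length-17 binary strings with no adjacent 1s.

Classify by the final bit: ...0 gives a(n-1) strings, ...01 gives a(n-2) strings. Thus a(n) = a(n-1) + a(n-2) with a(1)=2, a(2)=3.
Computing successive values: a(1)=2, a(2)=3, a(3)=5, a(4)=8, a(5)=13, a(6)=21, a(7)=34, a(8)=55, a(9)=89, a(10)=144, a(11)=233, a(12)=377, a(13)=610, a(14)=987, a(15)=1597, a(16)=2584, a(17)=4181.

Final answer: 4181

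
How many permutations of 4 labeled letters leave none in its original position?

D(n) = (n-1)(D(n-1) + D(n-2)), D(0)=1, D(1)=0.
D(2) = 1 x (0 + 1) = 1
D(3) = 2 x (1 + 0) = 2
D(4) = 3 x (D(3) + D(2)) = 3 x (2 + 1)

Final answer: D(4) = 9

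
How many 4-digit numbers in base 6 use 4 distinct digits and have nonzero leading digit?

The leading digit has 5 choices (anything but zero); the next has 5 (anything but the first), then 4, and so on, one fewer each time.
Total: 5 x 5 x 4 x 3.

Final answer: 300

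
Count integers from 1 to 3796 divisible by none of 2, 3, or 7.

|div by 2|=1898, |div by 3|=1265, |div by 7|=542.
|div by 2&3|=632, |div by 2&7|=271, |div by 3&7|=180, |div by all|=90.
By inclusion-exclusion, divisible by at least one: 1898+1265+542-632-271-180+90 = 2712.
Not divisible by any: 3796 - 2712.

Final answer: 1084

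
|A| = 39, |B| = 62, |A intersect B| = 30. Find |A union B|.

|A union B| = |A| + |B| - |A intersect B| = 39 + 62 - 30.

Final answer: 71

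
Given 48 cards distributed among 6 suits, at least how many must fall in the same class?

By pigeonhole with 48 objects and 6 categories: ceiling(48/6).

Final answer: 8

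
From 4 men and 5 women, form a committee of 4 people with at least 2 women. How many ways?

Sum over valid woman counts:
C(5,2)C(4,2) = 60
C(5,3)C(4,1) = 40
C(5,4)C(4,0) = 5
Total: 60 + 40 + 5.

Final answer: 105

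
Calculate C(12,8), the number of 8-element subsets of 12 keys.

C(12,8) = 12!/(8! x (12-8)!).

Final answer: C(12,8) = 495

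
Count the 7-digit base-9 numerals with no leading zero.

Leading digit: 8 options (nonzero). Other 6 digit(s): 9 options each.
Total: 8 x 9^6.

Final answer: 4251528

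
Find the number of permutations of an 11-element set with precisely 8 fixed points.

Choose which 8 elements are fixed: C(11,8) = 165.
Derange the remaining 3 using D(j) = (j-1)(D(j-1) + D(j-2)), D(0)=1, D(1)=0: D(2)=1, D(3)=2.
Total: 165 x 2.

Final answer: C(11,8) D(3) = 330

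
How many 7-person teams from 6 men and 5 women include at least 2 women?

Sum over valid woman counts:
C(5,2)C(6,5) = 60
C(5,3)C(6,4) = 150
C(5,4)C(6,3) = 100
C(5,5)C(6,2) = 15
Total: 60 + 150 + 100 + 15.

Final answer: 325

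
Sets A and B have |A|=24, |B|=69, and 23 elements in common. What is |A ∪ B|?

|A union B| = |A| + |B| - |A intersect B| = 24 + 69 - 23.

Final answer: 70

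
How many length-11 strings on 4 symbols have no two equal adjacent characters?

Let g(n) count such strings. g(1) = 4, and each valid string of length n-1 extends in 3 ways (any symbol but the last), so g(n) = 3 g(n-1).
Total: g(11) = 4 x 3^10.

Final answer: 4 x 3^{10} = 236196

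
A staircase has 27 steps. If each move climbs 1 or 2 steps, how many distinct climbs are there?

Let f(n) count the ways. The last step is size 1 or 2, so f(n) = f(n-1) + f(n-2) with f(1)=1, f(2)=2.
Computing successive values: f(1)=1, f(2)=2, f(3)=3, f(4)=5, f(5)=8, f(6)=13, f(7)=21, f(8)=34, f(9)=55, f(10)=89, f(11)=144, f(12)=233, f(13)=377, f(14)=610, f(15)=987, f(16)=1597, f(17)=2584, f(18)=4181, f(19)=6765, f(20)=10946, f(21)=17711, f(22)=28657, f(23)=46368, f(24)=75025, f(25)=121393, f(26)=196418, f(27)=317811.

Final answer: 317811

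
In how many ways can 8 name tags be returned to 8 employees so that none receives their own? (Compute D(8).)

Derangements satisfy D(n) = (n-1)(D(n-1) + D(n-2)), starting from D(0)=1, D(1)=0.
D(2) = 1 x (0 + 1) = 1
D(3) = 2 x (1 + 0) = 2
D(4) = 3 x (2 + 1) = 9
D(5) = 4 x (9 + 2) = 44
D(6) = 5 x (44 + 9) = 265
D(7) = 6 x (265 + 44) = 1854
D(8) = 7 x (D(7) + D(6)) = 7 x (1854 + 265)

Final answer: D(8) = 14833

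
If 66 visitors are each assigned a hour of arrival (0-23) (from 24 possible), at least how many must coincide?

There are 24 possible values for hour of arrival (0-23). With 66 visitors and 24 categories, by pigeonhole: ceiling(66/24).

Final answer: 3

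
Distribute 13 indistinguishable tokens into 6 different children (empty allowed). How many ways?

Stars and bars: C(n+k-1, k-1) = C(18,5).

Final answer: C(18,5) = 8568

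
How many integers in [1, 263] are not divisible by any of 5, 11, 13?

|div by 5|=52, |div by 11|=23, |div by 13|=20.
|div by 5&11|=4, |div by 5&13|=4, |div by 11&13|=1, |div by all|=0.
By inclusion-exclusion, divisible by at least one: 52+23+20-4-4-1+0 = 86.
Not divisible by any: 263 - 86.

Final answer: 177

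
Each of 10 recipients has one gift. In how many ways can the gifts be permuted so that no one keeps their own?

D(n) = (n-1)(D(n-1) + D(n-2)), D(0)=1, D(1)=0.
D(2) = 1 x (0 + 1) = 1
D(3) = 2 x (1 + 0) = 2
D(4) = 3 x (2 + 1) = 9
D(5) = 4 x (9 + 2) = 44
D(6) = 5 x (44 + 9) = 265
D(7) = 6 x (265 + 44) = 1854
D(8) = 7 x (1854 + 265) = 14833
D(9) = 8 x (14833 + 1854) = 133496
D(10) = 9 x (D(9) + D(8)) = 9 x (133496 + 14833)

Final answer: D(10) = 1334961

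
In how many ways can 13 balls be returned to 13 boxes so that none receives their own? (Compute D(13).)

Derangements satisfy D(n) = (n-1)(D(n-1) + D(n-2)), starting from D(0)=1, D(1)=0.
D(2) = 1 x (0 + 1) = 1
D(3) = 2 x (1 + 0) = 2
D(4) = 3 x (2 + 1) = 9
D(5) = 4 x (9 + 2) = 44
D(6) = 5 x (44 + 9) = 265
D(7) = 6 x (265 + 44) = 1854
D(8) = 7 x (1854 + 265) = 14833
D(9) = 8 x (14833 + 1854) = 133496
D(10) = 9 x (133496 + 14833) = 1334961
D(11) = 10 x (1334961 + 133496) = 14684570
D(12) = 11 x (14684570 + 1334961) = 176214841
D(13) = 12 x (D(12) + D(11)) = 12 x (176214841 + 14684570)

Final answer: D(13) = 2290792932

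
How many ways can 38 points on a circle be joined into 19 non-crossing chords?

The structures are counted by the Catalan number C_n. Here n = 38/2 = 19.
C_n = C(2n,n)/(n+1), so C_{19} = C(38,19)/20 = 35345263800/20.

Final answer: C_{19} = 1767263190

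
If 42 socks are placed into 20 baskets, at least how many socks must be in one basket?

By the pigeonhole principle: ceiling(42/20).

Final answer: 3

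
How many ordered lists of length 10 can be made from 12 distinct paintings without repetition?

P(12,10) = 12!/(12-10)! = 12!/2!.

Final answer: P(12,10) = 239500800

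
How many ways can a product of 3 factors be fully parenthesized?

The structures are counted by the Catalan number C_n. Here n = 3 - 1 = 2.
C_n = C(2n,n)/(n+1), so C_{2} = C(4,2)/3 = 6/3.

Final answer: C_{2} = 2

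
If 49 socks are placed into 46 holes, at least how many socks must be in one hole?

By the pigeonhole principle: ceiling(49/46).

Final answer: 2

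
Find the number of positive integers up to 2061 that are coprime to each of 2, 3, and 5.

|div by 2|=1030, |div by 3|=687, |div by 5|=412.
|div by 2&3|=343, |div by 2&5|=206, |div by 3&5|=137, |div by all|=68.
By inclusion-exclusion, divisible by at least one: 1030+687+412-343-206-137+68 = 1511.
Not divisible by any: 2061 - 1511.

Final answer: 550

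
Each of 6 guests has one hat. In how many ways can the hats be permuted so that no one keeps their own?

D(n) = (n-1)(D(n-1) + D(n-2)), D(0)=1, D(1)=0.
D(2) = 1 x (0 + 1) = 1
D(3) = 2 x (1 + 0) = 2
D(4) = 3 x (2 + 1) = 9
D(5) = 4 x (9 + 2) = 44
D(6) = 5 x (D(5) + D(4)) = 5 x (44 + 9)

Final answer: D(6) = 265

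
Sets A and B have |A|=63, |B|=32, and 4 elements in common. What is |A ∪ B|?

|A union B| = |A| + |B| - |A intersect B| = 63 + 32 - 4.

Final answer: 91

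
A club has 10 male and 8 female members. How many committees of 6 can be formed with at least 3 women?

Sum over valid woman counts:
C(8,3)C(10,3) = 6720
C(8,4)C(10,2) = 3150
C(8,5)C(10,1) = 560
C(8,6)C(10,0) = 28
Total: 6720 + 3150 + 560 + 28.

Final answer: 10458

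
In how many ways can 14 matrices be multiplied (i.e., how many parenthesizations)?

This is counted by the nth Catalan number C_n. Here n = 14 - 1 = 13.
C_n = C(2n,n)/(n+1), so C_{13} = C(26,13)/14 = 10400600/14.

Final answer: C_{13} = 742900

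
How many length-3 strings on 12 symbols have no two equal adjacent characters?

Let g(n) count such strings. g(1) = 12, and each valid string of length n-1 extends in 11 ways (any symbol but the last), so g(n) = 11 g(n-1).
Total: g(3) = 12 x 11^2.

Final answer: 12 x 11^{2} = 1452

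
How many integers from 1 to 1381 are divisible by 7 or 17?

Multiples of 7: 197. Multiples of 17: 81. Of both (lcm=119): 11.
By inclusion-exclusion: 197 + 81 - 11.

Final answer: 267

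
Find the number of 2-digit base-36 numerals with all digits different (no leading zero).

The leading digit has 35 choices (anything but zero); the next has 35 (anything but the first), then 34, and so on, one fewer each time.
Total: 35 x 35.

Final answer: 1225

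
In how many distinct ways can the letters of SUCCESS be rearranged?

Letters (C:2, E:1, S:3, U:1). Total letters: 7.
Permutations = 7!/(3! x 2!).

Final answer: 420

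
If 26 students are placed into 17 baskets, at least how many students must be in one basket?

By the pigeonhole principle: ceiling(26/17).

Final answer: 2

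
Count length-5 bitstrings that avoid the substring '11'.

Classify by the final bit: ...0 gives a(n-1) strings, ...01 gives a(n-2) strings. Thus a(n) = a(n-1) + a(n-2) with a(1)=2, a(2)=3.
Building up term by term: a(1)=2, a(2)=3, a(3)=5, a(4)=8, a(5)=13.

Final answer: 13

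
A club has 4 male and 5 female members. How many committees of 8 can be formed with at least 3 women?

Sum over valid woman counts:
C(5,4)C(4,4) = 5
C(5,5)C(4,3) = 4
Total: 5 + 4.

Final answer: 9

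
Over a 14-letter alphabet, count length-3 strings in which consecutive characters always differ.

Let g(n) count such strings. g(1) = 14, and each valid string of length n-1 extends in 13 ways (any symbol but the last), so g(n) = 13 g(n-1).
Total: g(3) = 14 x 13^2.

Final answer: 14 x 13^{2} = 2366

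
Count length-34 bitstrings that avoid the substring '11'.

A valid string ends in 0 (append to any length-(n-1) valid string) or in 01 (append to any length-(n-2) valid string), so a(n) = a(n-1) + a(n-2) with a(1)=2, a(2)=3.
Iterating the recurrence: a(1)=2, a(2)=3, a(3)=5, a(4)=8, a(5)=13, a(6)=21, a(7)=34, a(8)=55, a(9)=89, a(10)=144, a(11)=233, a(12)=377, a(13)=610, a(14)=987, a(15)=1597, a(16)=2584, a(17)=4181, a(18)=6765, a(19)=10946, a(20)=17711, a(21)=28657, a(22)=46368, a(23)=75025, a(24)=121393, a(25)=196418, a(26)=317811, a(27)=514229, a(28)=832040, a(29)=1346269, a(30)=2178309, a(31)=3524578, a(32)=5702887, a(33)=9227465, a(34)=14930352.

Final answer: 14930352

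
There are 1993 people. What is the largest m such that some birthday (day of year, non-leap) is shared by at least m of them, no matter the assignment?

There are 365 possible values for birthday (day of year, non-leap). With 1993 people and 365 categories, by pigeonhole: ceiling(1993/365).

Final answer: 6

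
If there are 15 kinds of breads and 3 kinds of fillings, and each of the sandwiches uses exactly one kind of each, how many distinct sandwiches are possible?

By the multiplication principle: 15 x 3.

Final answer: 45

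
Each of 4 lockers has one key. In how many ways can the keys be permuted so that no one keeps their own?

D(n) = (n-1)(D(n-1) + D(n-2)), D(0)=1, D(1)=0.
D(2) = 1 x (0 + 1) = 1
D(3) = 2 x (1 + 0) = 2
D(4) = 3 x (D(3) + D(2)) = 3 x (2 + 1)

Final answer: D(4) = 9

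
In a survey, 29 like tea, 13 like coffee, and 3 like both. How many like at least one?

|A union B| = |A| + |B| - |A intersect B| = 29 + 13 - 3.

Final answer: 39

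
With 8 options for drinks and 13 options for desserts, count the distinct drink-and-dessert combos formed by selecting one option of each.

By the multiplication principle: 8 x 13.

Final answer: 104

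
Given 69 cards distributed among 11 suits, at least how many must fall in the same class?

By pigeonhole with 69 objects and 11 categories: ceiling(69/11).

Final answer: 7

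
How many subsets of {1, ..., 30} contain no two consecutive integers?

Condition on whether n belongs to the subset: if not, any valid subset of {1, ..., n-1} works (a(n-1)); if so, n-1 is excluded and the rest is a valid subset of {1, ..., n-2} (a(n-2)). Hence a(n) = a(n-1) + a(n-2), a(1)=2, a(2)=3.
Computing successive values: a(1)=2, a(2)=3, a(3)=5, a(4)=8, a(5)=13, a(6)=21, a(7)=34, a(8)=55, a(9)=89, a(10)=144, a(11)=233, a(12)=377, a(13)=610, a(14)=987, a(15)=1597, a(16)=2584, a(17)=4181, a(18)=6765, a(19)=10946, a(20)=17711, a(21)=28657, a(22)=46368, a(23)=75025, a(24)=121393, a(25)=196418, a(26)=317811, a(27)=514229, a(28)=832040, a(29)=1346269, a(30)=2178309.

Final answer: 2178309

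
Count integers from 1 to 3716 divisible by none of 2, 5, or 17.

|div by 2|=1858, |div by 5|=743, |div by 17|=218.
|div by 2&5|=371, |div by 2&17|=109, |div by 5&17|=43, |div by all|=21.
By inclusion-exclusion, divisible by at least one: 1858+743+218-371-109-43+21 = 2317.
Not divisible by any: 3716 - 2317.

Final answer: 1399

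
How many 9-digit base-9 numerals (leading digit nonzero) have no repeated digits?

First digit: 8 (nonzero). Second: 8 (not first). Third: 7, etc.
Total: 8 x 8 x 7 x 6 x 5 x 4 x 3 x 2 x 1.

Final answer: 322560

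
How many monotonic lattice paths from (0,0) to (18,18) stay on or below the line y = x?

Total monotonic paths to (18,18): C(36,18) = 9075135300.
By the reflection principle, paths that go above the diagonal number C(36,19) = 8597496600.
Valid Dyck paths: 9075135300 - 8597496600.
(Equivalently, C_{18} = C(36,18)/19 = 9075135300/19.)

Final answer: C_{18} = 477638700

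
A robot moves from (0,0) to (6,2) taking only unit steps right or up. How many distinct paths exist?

Each path has 6 right steps and 2 up steps in some order (8 steps total).
Choose which 2 of the 8 steps are up: C(8,2).

Final answer: C(8,2) = 28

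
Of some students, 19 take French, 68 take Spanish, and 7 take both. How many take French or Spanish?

|A union B| = |A| + |B| - |A intersect B| = 19 + 68 - 7.

Final answer: 80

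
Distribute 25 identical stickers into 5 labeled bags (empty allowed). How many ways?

Stars and bars: C(n+k-1, k-1) = C(29,4).

Final answer: C(29,4) = 23751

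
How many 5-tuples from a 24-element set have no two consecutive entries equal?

Let g(n) count such strings. g(1) = 24, and each valid string of length n-1 extends in 23 ways (any symbol but the last), so g(n) = 23 g(n-1).
Total: g(5) = 24 x 23^4.

Final answer: 24 x 23^{4} = 6716184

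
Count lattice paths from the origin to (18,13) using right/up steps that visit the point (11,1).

Paths (0,0)->(11,1): C(12,1) = 12.
Paths (11,1)->(18,13): C(19,12) = 50388.
By multiplication principle: 12 x 50388.

Final answer: 604656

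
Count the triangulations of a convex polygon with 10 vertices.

This is a standard Catalan-number count: the answer is C_n. Here n = 10 - 2 = 8.
C_n = (2n)!/(n!(n+1)!), so C_{8} = 16!/(8! x 9!) = C(16,8)/9 = 12870/9.

Final answer: C_{8} = 1430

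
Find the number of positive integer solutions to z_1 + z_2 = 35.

Substitute z'_i = z_i - 1 (so z'_i >= 0). Then sum z'_i = 35 - 2 = 33.
Stars and bars: C(33+2-1, 2-1) = C(34,1).

Final answer: C(34,1) = 34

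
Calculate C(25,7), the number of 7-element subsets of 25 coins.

C(25,7) = 25!/(7! x (25-7)!).

Final answer: C(25,7) = 480700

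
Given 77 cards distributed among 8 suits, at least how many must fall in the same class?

By pigeonhole with 77 objects and 8 categories: ceiling(77/8).

Final answer: 10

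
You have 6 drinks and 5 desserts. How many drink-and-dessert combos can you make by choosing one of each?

By the multiplication principle: 6 x 5.

Final answer: 30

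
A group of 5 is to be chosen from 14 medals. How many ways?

C(14,5) = 14!/(5! x 9!).

Final answer: \binom{14}{5} = 2002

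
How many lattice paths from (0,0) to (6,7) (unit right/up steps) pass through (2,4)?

Paths (0,0)->(2,4): C(6,4) = 15.
Paths (2,4)->(6,7): C(7,3) = 35.
By multiplication principle: 15 x 35.

Final answer: 525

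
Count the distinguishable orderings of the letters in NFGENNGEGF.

Letters (E:2, F:2, G:3, N:3). Total letters: 10.
Permutations = 10!/(3! x 3! x 2! x 2!).

Final answer: 25200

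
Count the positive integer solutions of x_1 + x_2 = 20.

Substitute x'_i = x_i - 1 (so x'_i >= 0). Then sum x'_i = 20 - 2 = 18.
Stars and bars: C(18+2-1, 2-1) = C(19,1).

Final answer: C(19,1) = 19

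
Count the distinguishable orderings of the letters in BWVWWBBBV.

Letters (B:4, V:2, W:3). Total letters: 9.
Permutations = 9!/(4! x 3! x 2!).

Final answer: 1260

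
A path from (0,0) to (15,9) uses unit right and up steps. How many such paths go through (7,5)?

Paths (0,0)->(7,5): C(12,5) = 792.
Paths (7,5)->(15,9): C(12,4) = 495.
By multiplication principle: 792 x 495.

Final answer: 392040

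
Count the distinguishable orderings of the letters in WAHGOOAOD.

Letters (A:2, D:1, G:1, H:1, O:3, W:1). Total letters: 9.
Permutations = 9!/(3! x 2!).

Final answer: 30240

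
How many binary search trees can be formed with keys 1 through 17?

This is a standard Catalan-number count: the answer is C_n. Here n = 17.
Using C_0 = 1 and C_(k+1) = C_k x 2(2k+1)/(k+2), build up term by term: C_1=1, C_2=2, C_3=5, C_4=14, C_5=42, C_6=132, C_7=429, C_8=1430, C_9=4862, C_10=16796, C_11=58786, C_12=208012, C_13=742900, C_14=2674440, C_15=9694845, C_16=35357670, C_17=129644790.

Final answer: C_{17} = 129644790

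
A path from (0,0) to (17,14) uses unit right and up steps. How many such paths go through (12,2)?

Paths (0,0)->(12,2): C(14,2) = 91.
Paths (12,2)->(17,14): C(17,12) = 6188.
By multiplication principle: 91 x 6188.

Final answer: 563108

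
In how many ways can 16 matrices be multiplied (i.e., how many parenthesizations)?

The structures are counted by the Catalan number C_n. Here n = 16 - 1 = 15.
Using C_0 = 1 and C_(k+1) = C_k x 2(2k+1)/(k+2), build up term by term: C_1=1, C_2=2, C_3=5, C_4=14, C_5=42, C_6=132, C_7=429, C_8=1430, C_9=4862, C_10=16796, C_11=58786, C_12=208012, C_13=742900, C_14=2674440, C_15=9694845.

Final answer: C_{15} = 9694845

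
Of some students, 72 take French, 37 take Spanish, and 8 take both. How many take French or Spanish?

|A union B| = |A| + |B| - |A intersect B| = 72 + 37 - 8.

Final answer: 101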